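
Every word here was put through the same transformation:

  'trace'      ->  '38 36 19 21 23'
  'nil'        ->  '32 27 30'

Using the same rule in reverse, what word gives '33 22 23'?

ode

t is letter #20 and maps to 38: an offset of 18. Each letter is replaced by its alphabet position (a=1..z=26) + 18.
Decoding 33 22 23: 33→(33−18)÷1=15=o, 22→(22−18)÷1=4=d, 23→(23−18)÷1=5=e.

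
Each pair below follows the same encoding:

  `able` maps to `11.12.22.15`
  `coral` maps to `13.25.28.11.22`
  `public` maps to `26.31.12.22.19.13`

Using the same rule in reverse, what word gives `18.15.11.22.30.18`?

a is letter #1 and maps to 11: an offset of 10. Each letter is replaced by its alphabet position (a=1..z=26) + 10.
Reversing it on 18.15.11.22.30.18: 18→(18−10)÷1=8=h, 15→(15−10)÷1=5=e, 11→(11−10)÷1=1=a, 22→(22−10)÷1=12=l, 30→(30−10)÷1=20=t, 18→(18−10)÷1=8=h.

health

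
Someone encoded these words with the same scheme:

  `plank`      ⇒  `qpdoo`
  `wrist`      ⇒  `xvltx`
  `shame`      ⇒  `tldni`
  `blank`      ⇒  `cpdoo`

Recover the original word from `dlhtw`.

It's a Vigenère-style cipher with numeric key [1,4,3]: position i shifts by key[i mod 3].
Undoing it on dlhtw: d−1=c, l−4=h, h−3=e, t−1=s, w−4=s.

chess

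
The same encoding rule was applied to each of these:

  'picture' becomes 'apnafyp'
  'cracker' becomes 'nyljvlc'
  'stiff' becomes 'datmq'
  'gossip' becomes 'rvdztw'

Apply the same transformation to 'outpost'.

zbewzze

The shifts repeat in a cycle of length 2: positions 0,1,… shift by +11, +7, then the pattern repeats.
For outpost: o+11=z, u+7=b, t+11=e, p+7=w, o+11=z, s+7=z, t+11=e.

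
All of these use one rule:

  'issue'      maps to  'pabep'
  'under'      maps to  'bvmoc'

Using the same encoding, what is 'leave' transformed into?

smjfp

Letter i (0-indexed) is shifted by i+7, so successive shifts are 7, 8, 9, ….
Applying it to leave: l+7=s, e+8=m, a+9=j, v+10=f, e+11=p.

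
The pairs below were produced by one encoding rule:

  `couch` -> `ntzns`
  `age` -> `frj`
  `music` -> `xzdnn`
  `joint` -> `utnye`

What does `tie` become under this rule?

The shift depends on letter class: consonant c→n is +11, but vowel o→t is +5. The rule splits by letter class: vowels +5, consonants +11.
Applying it to tie: t(cons)+11=e, i(vowel)+5=n, e(vowel)+5=j.

enj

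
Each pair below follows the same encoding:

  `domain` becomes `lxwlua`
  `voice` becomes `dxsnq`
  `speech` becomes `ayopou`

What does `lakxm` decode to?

In domain: d→l is +8, o→x is +9, m→w is +10, a→l is +11 — the shift increases by 1 each position. The shift increases by 1 at each position, starting from +8: 8, 9, 10, ….
Undoing it on lakxm: l−8=d, a−9=r, k−10=a, x−11=m, m−12=a.

drama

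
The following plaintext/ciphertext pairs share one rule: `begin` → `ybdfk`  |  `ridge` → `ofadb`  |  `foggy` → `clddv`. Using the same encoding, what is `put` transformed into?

mrq

Compare letters: b→y is +23, e→b is +23, g→d is +23 — a constant shift. This is a Caesar cipher with shift 23.
For put: p+23=m, u+23=r, t+23=q.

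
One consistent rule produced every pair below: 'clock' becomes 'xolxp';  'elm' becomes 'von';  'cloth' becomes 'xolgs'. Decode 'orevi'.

liver

Letters are reflected about the middle of the alphabet (position → 25−position): Atbash.
Undoing it on orevi: o↔l, r↔i, e↔v, v↔e, i↔r.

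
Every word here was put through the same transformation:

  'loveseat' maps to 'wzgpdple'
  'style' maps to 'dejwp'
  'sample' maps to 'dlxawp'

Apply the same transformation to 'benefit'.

mpypqte

Compare letters: l→w is +11, o→z is +11, v→g is +11 — a constant shift. Each letter is shifted forward by 11 in the alphabet (a Caesar shift of +11).
For benefit: b+11=m, e+11=p, n+11=y, e+11=p, f+11=q, i+11=t, t+11=e.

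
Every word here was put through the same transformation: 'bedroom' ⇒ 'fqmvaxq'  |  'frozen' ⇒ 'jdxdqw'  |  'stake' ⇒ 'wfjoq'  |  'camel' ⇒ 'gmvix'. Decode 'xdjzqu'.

travel

Shifts by position in bedroom: pos 0: b→f (+4), pos 1: e→q (+12), pos 2: d→m (+9), pos 3: r→v (+4), pos 4: o→a (+12), pos 5: o→x (+9) — repeating every 3. A repeating key of period 3 is used — shifts +4, +12, +9 over and over.
Reversing it on xdjzqu: x−4=t, d−12=r, j−9=a, z−4=v, q−12=e, u−9=l.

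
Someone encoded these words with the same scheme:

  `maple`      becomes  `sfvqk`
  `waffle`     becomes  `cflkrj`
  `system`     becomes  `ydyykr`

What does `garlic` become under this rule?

mfxqoh

A repeating key of period 2 is used — shifts +6, +5 over and over.
On garlic: g+6=m, a+5=f, r+6=x, l+5=q, i+6=o, c+5=h.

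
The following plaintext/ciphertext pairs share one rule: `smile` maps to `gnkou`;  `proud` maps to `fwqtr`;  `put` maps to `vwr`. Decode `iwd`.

bug

The output letters match the input read backwards, each shifted +2: smile reversed is elims. The word is reversed, then every letter is shifted forward by 2.
Reversing it on iwd: shift back: i−2=g, w−2=u, d−2=b → gub; then reverse → bug.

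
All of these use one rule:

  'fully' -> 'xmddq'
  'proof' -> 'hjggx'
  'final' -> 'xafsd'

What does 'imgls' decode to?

Compare letters: f→x is +18, u→m is +18, l→d is +18 — a constant shift. This is a Caesar cipher with shift 18.
Undoing it on imgls: i−18=q, m−18=u, g−18=o, l−18=t, s−18=a.

quota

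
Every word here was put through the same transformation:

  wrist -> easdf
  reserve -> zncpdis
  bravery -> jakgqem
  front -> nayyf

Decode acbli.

In wrist: w→e is +8, r→a is +9, i→s is +10, s→d is +11 — the shift increases by 1 each position. Letter i (0-indexed) is shifted by i+8, so successive shifts are 8, 9, 10, ….
Decoding acbli: a−8=s, c−9=t, b−10=r, l−11=a, i−12=w.

straw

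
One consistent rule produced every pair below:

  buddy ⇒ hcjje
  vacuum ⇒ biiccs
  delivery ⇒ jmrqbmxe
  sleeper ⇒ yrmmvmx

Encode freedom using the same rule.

The shift depends on letter class: consonant b→h is +6, but vowel u→c is +8. Two shifts are in play — +8 for a/e/i/o/u, +6 for every other letter.
For freedom: f(cons)+6=l, r(cons)+6=x, e(vowel)+8=m, e(vowel)+8=m, d(cons)+6=j, o(vowel)+8=w, m(cons)+6=s.

lxmmjws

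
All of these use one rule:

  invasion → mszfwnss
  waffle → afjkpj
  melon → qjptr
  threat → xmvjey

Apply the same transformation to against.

Shifts by position in invasion: pos 0: i→m (+4), pos 1: n→s (+5), pos 2: v→z (+4), pos 3: a→f (+5) — repeating every 2. A repeating key of period 2 is used — shifts +4, +5 over and over.
On against: a+4=e, g+5=l, a+4=e, i+5=n, n+4=r, s+5=x, t+4=x.

elenrxx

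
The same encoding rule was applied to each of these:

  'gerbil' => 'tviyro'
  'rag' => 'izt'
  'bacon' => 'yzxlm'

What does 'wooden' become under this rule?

Each pair mirrors across the alphabet (g↔t, e↔v, r↔i): positions sum to 25. This is the alphabet-reversal cipher (Atbash): a becomes z, b becomes y, etc.
On wooden: w↔d, o↔l, o↔l, d↔w, e↔v, n↔m.

dllwvm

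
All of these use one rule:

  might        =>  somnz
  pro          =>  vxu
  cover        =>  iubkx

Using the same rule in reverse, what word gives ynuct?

Compare letters: m→s is +6, i→o is +6, g→m is +6 — a constant shift. Each letter is shifted forward by 6 in the alphabet (a Caesar shift of +6).
Undoing it on ynuct: y−6=s, n−6=h, u−6=o, c−6=w, t−6=n.

shown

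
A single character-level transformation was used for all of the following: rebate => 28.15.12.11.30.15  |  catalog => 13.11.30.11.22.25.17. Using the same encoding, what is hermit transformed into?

18.15.28.23.19.30

r is letter #18 and maps to 28: an offset of 10. Letters become their 1-based position plus 10 (so a→11, b→12, …).
On hermit: h=8→18, e=5→15, r=18→28, m=13→23, i=9→19, t=20→30.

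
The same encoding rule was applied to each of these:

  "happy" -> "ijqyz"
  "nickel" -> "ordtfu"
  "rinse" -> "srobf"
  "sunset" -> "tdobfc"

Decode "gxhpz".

Shifts by position in happy: pos 0: h→i (+1), pos 1: a→j (+9), pos 2: p→q (+1), pos 3: p→y (+9) — repeating every 2. A repeating key of period 2 is used — shifts +1, +9 over and over.
Decoding gxhpz: g−1=f, x−9=o, h−1=g, p−9=g, z−1=y.

foggy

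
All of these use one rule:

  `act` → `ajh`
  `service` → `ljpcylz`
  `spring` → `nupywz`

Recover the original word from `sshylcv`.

The output letters match the input read backwards, each shifted +7: act reversed is tca. Read the word backwards and shift each letter +7.
Reversing it on sshylcv: shift back: s−7=l, s−7=l, h−7=a, y−7=r, l−7=e, c−7=v, v−7=o → llarevo; then reverse → overall.

overall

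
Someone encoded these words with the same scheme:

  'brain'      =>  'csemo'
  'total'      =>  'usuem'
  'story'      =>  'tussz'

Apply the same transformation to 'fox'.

The shift depends on letter class: consonant b→c is +1, but vowel a→e is +4. Two shifts are in play — +4 for a/e/i/o/u, +1 for every other letter.
Applying it to fox: f(cons)+1=g, o(vowel)+4=s, x(cons)+1=y.

gsy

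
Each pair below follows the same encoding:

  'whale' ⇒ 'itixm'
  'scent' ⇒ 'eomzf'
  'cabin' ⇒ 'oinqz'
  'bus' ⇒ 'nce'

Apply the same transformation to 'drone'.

The rule splits by letter class: vowels +8, consonants +12.
Applying it to drone: d(cons)+12=p, r(cons)+12=d, o(vowel)+8=w, n(cons)+12=z, e(vowel)+8=m.

pdwzm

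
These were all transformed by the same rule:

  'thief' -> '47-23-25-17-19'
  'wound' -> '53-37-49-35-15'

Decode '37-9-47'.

t(#20)→47 and h(#8)→23: differences scale by 2, so n = 2·pos + 7. The formula is n = 2×(alphabet index, a=1) + 7.
Reversing it on 37-9-47: 37→(37−7)÷2=15=o, 9→(9−7)÷2=1=a, 47→(47−7)÷2=20=t.

oat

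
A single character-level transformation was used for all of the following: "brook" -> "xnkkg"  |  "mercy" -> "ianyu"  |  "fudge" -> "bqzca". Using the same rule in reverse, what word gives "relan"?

Compare letters: b→x is +22, r→n is +22, o→k is +22 — a constant shift. It's a constant shift of +22 (ROT22).
Decoding relan: r−22=v, e−22=i, l−22=p, a−22=e, n−22=r.

viper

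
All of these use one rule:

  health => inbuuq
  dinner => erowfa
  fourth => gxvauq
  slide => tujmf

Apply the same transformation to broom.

The shifts repeat in a cycle of length 2: positions 0,1,… shift by +1, +9, then the pattern repeats.
On broom: b+1=c, r+9=a, o+1=p, o+9=x, m+1=n.

capxn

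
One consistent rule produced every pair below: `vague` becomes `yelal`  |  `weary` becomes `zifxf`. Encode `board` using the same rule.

esfxk

In vague: v→y is +3, a→e is +4, g→l is +5, u→a is +6 — the shift increases by 1 each position. The shift increases by 1 at each position, starting from +3: 3, 4, 5, ….
Applying it to board: b+3=e, o+4=s, a+5=f, r+6=x, d+7=k.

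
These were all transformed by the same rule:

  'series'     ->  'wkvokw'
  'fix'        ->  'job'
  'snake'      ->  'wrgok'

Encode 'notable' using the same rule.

The shift depends on letter class: consonant s→w is +4, but vowel e→k is +6. The rule splits by letter class: vowels +6, consonants +4.
Applying it to notable: n(cons)+4=r, o(vowel)+6=u, t(cons)+4=x, a(vowel)+6=g, b(cons)+4=f, l(cons)+4=p, e(vowel)+6=k.

ruxgfpk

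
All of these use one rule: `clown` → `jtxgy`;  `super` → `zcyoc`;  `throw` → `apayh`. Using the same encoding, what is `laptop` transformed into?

In clown: c→j is +7, l→t is +8, o→x is +9, w→g is +10 — the shift increases by 1 each position. Letter i (0-indexed) is shifted by i+7, so successive shifts are 7, 8, 9, ….
On laptop: l+7=s, a+8=i, p+9=y, t+10=d, o+11=z, p+12=b.

siydzb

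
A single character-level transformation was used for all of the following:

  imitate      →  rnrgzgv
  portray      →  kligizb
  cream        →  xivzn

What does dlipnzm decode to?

workman

Each pair mirrors across the alphabet (i↔r, m↔n, i↔r): positions sum to 25. This is the alphabet-reversal cipher (Atbash): a becomes z, b becomes y, etc.
Decoding dlipnzm: d↔w, l↔o, i↔r, p↔k, n↔m, z↔a, m↔n.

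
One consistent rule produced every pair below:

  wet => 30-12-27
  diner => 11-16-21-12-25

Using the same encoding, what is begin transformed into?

w is letter #23 and maps to 30: an offset of 7. The number is (letter's place in the alphabet, a=1) + 7.
On begin: b=2→9, e=5→12, g=7→14, i=9→16, n=14→21.

9-12-14-16-21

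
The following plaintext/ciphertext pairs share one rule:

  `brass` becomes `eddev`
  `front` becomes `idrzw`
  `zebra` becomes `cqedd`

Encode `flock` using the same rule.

Shifts by position in brass: pos 0: b→e (+3), pos 1: r→d (+12), pos 2: a→d (+3), pos 3: s→e (+12) — repeating every 2. A repeating key of period 2 is used — shifts +3, +12 over and over.
For flock: f+3=i, l+12=x, o+3=r, c+12=o, k+3=n.

ixron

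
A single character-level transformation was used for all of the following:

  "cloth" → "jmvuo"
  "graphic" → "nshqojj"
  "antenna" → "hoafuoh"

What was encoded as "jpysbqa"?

Shifts by position in cloth: pos 0: c→j (+7), pos 1: l→m (+1), pos 2: o→v (+7), pos 3: t→u (+1) — repeating every 2. It's a Vigenère-style cipher with numeric key [7,1]: position i shifts by key[i mod 2].
Undoing it on jpysbqa: j−7=c, p−1=o, y−7=r, s−1=r, b−7=u, q−1=p, a−7=t.

corrupt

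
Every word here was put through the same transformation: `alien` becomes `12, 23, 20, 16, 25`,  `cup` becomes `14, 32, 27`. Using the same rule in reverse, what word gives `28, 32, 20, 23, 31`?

a is letter #1 and maps to 12: an offset of 11. Letters become their 1-based position plus 11 (so a→12, b→13, …).
Decoding 28, 32, 20, 23, 31: 28→(28−11)÷1=17=q, 32→(32−11)÷1=21=u, 20→(20−11)÷1=9=i, 23→(23−11)÷1=12=l, 31→(31−11)÷1=20=t.

quilt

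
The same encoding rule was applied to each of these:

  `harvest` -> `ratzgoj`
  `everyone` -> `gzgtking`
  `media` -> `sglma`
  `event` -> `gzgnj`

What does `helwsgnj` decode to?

judgment

Treating letters as 0–25, the rule is x ↦ 21x + 0 (mod 26).
Reversing it on helwsgnj: h(7)→5·(7−0)≡9=j; e(4)→5·(4−0)≡20=u; l(11)→5·(11−0)≡3=d; w(22)→5·(22−0)≡6=g; s(18)→5·(18−0)≡12=m; g(6)→5·(6−0)≡4=e; n(13)→5·(13−0)≡13=n; j(9)→5·(9−0)≡19=t (all mod 26).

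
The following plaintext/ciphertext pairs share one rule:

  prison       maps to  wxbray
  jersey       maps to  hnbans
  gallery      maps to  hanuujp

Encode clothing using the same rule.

pwrqcxul

The output letters match the input read backwards, each shifted +9: prison reversed is nosirp. Two steps: reverse the string, then apply a Caesar shift of +9.
For clothing: reverse → gnihtolc; then shift: g+9=p, n+9=w, i+9=r, h+9=q, t+9=c, o+9=x, l+9=u, c+9=l.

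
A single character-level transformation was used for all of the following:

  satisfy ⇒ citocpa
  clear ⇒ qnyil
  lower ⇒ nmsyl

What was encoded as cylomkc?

Each letter's alphabet position (a=0..z=25) is mapped through 17·x+8 mod 26 — an affine cipher.
Reversing it on cylomkc: c(2)→23·(2−8)≡18=s; y(24)→23·(24−8)≡4=e; l(11)→23·(11−8)≡17=r; o(14)→23·(14−8)≡8=i; m(12)→23·(12−8)≡14=o; k(10)→23·(10−8)≡20=u; c(2)→23·(2−8)≡18=s (all mod 26).

serious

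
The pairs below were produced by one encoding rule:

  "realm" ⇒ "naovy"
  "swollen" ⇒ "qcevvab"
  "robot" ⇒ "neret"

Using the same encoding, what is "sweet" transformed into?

qcaat

r(17)→n(13) and e(4)→a(0) fit y≡3x+14 (mod 26); the inverse of 3 mod 26 is 9. Treating letters as 0–25, the rule is x ↦ 3x + 14 (mod 26).
Applying it to sweet: s(18)→3·18+14≡16=q; w(22)→3·22+14≡2=c; e(4)→3·4+14≡0=a; e(4)→3·4+14≡0=a; t(19)→3·19+14≡19=t (all mod 26).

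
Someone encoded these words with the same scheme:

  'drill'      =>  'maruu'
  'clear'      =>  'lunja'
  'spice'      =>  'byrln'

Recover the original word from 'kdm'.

bud

Compare letters: d→m is +9, r→a is +9, i→r is +9 — a constant shift. Each letter is shifted forward by 9 in the alphabet (a Caesar shift of +9).
Undoing it on kdm: k−9=b, d−9=u, m−9=d.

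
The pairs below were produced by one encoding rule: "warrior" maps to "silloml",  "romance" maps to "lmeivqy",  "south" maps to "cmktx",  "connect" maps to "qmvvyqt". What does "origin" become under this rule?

w(22)→s(18) and a(0)→i(8) fit y≡17x+8 (mod 26); the inverse of 17 mod 26 is 23. This is an affine cipher: with a=0,…,z=25, each position x becomes (17x+8) mod 26.
On origin: o(14)→17·14+8≡12=m; r(17)→17·17+8≡11=l; i(8)→17·8+8≡14=o; g(6)→17·6+8≡6=g; i(8)→17·8+8≡14=o; n(13)→17·13+8≡21=v (all mod 26).

mlogov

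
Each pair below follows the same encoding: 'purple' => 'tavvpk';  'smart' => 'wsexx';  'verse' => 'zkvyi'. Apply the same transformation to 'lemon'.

It's a Vigenère-style cipher with numeric key [4,6]: position i shifts by key[i mod 2].
For lemon: l+4=p, e+6=k, m+4=q, o+6=u, n+4=r.

pkqur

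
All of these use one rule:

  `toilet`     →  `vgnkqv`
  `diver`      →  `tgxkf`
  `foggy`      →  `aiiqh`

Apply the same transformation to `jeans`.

upcgl

Read the word backwards and shift each letter +2.
On jeans: reverse → snaej; then shift: s+2=u, n+2=p, a+2=c, e+2=g, j+2=l.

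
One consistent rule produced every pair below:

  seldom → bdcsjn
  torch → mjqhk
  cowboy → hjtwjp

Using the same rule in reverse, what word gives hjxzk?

s(18)→b(1) and e(4)→d(3) fit y≡11x+11 (mod 26); the inverse of 11 mod 26 is 19. Treating letters as 0–25, the rule is x ↦ 11x + 11 (mod 26).
Undoing it on hjxzk: h(7)→19·(7−11)≡2=c; j(9)→19·(9−11)≡14=o; x(23)→19·(23−11)≡20=u; z(25)→19·(25−11)≡6=g; k(10)→19·(10−11)≡7=h (all mod 26).

cough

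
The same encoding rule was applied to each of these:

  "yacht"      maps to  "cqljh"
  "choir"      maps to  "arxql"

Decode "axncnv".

meteor

The word is reversed, then every letter is shifted forward by 9.
Undoing it on axncnv: shift back: a−9=r, x−9=o, n−9=e, c−9=t, n−9=e, v−9=m → roetem; then reverse → meteor.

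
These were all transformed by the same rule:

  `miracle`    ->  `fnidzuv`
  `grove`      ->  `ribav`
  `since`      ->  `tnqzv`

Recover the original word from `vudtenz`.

m(12)→f(5) and i(8)→n(13) fit y≡11x+3 (mod 26); the inverse of 11 mod 26 is 19. Treating letters as 0–25, the rule is x ↦ 11x + 3 (mod 26).
Undoing it on vudtenz: v(21)→19·(21−3)≡4=e; u(20)→19·(20−3)≡11=l; d(3)→19·(3−3)≡0=a; t(19)→19·(19−3)≡18=s; e(4)→19·(4−3)≡19=t; n(13)→19·(13−3)≡8=i; z(25)→19·(25−3)≡2=c (all mod 26).

elastic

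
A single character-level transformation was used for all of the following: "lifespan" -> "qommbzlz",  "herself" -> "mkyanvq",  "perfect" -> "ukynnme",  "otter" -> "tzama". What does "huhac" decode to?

In lifespan: l→q is +5, i→o is +6, f→m is +7, e→m is +8 — the shift increases by 1 each position. Letter i (0-indexed) is shifted by i+5, so successive shifts are 5, 6, 7, ….
Reversing it on huhac: h−5=c, u−6=o, h−7=a, a−8=s, c−9=t.

coast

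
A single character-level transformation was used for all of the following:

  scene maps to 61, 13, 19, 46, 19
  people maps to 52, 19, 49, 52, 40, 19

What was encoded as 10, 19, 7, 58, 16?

s(#19)→61 and c(#3)→13: differences scale by 3, so n = 3·pos + 4. The formula is n = 3×(alphabet index, a=1) + 4.
Undoing it on 10, 19, 7, 58, 16: 10→(10−4)÷3=2=b, 19→(19−4)÷3=5=e, 7→(7−4)÷3=1=a, 58→(58−4)÷3=18=r, 16→(16−4)÷3=4=d.

beard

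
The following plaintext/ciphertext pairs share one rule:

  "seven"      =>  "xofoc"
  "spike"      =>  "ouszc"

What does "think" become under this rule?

The output letters match the input read backwards, each shifted +10: seven reversed is neves. Read the word backwards and shift each letter +10.
On think: reverse → kniht; then shift: k+10=u, n+10=x, i+10=s, h+10=r, t+10=d.

uxsrd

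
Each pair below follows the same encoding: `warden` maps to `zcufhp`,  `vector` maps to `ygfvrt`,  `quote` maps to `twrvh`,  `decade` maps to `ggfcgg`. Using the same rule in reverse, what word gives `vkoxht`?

silver

A repeating key of period 2 is used — shifts +3, +2 over and over.
Undoing it on vkoxht: v−3=s, k−2=i, o−3=l, x−2=v, h−3=e, t−2=r.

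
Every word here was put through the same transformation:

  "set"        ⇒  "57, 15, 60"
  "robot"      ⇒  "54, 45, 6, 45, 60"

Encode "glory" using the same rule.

21, 36, 45, 54, 75

s(#19)→57 and e(#5)→15: differences scale by 3, so n = 3·pos + 0. The formula is n = 3×(alphabet index, a=1).
Applying it to glory: g=7→21, l=12→36, o=15→45, r=18→54, y=25→75.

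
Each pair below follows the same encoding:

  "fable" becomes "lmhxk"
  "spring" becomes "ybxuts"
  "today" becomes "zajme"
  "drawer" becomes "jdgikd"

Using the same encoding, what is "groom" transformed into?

mduas

It's a Vigenère-style cipher with numeric key [6,12]: position i shifts by key[i mod 2].
For groom: g+6=m, r+12=d, o+6=u, o+12=a, m+6=s.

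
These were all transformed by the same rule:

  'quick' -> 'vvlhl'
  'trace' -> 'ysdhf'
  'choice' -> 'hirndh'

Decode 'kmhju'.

Shifts by position in quick: pos 0: q→v (+5), pos 1: u→v (+1), pos 2: i→l (+3), pos 3: c→h (+5), pos 4: k→l (+1) — repeating every 3. The shifts repeat in a cycle of length 3: positions 0,1,… shift by +5, +1, +3, then the pattern repeats.
Undoing it on kmhju: k−5=f, m−1=l, h−3=e, j−5=e, u−1=t.

fleet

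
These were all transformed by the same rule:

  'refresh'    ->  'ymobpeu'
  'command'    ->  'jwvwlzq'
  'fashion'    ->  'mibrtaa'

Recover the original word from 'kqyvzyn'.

diploma

The shift increases by 1 at each position, starting from +7: 7, 8, 9, ….
Reversing it on kqyvzyn: k−7=d, q−8=i, y−9=p, v−10=l, z−11=o, y−12=m, n−13=a.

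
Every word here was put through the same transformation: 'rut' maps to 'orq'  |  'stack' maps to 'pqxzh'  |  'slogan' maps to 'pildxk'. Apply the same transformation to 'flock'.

cilzh

Compare letters: r→o is +23, u→r is +23, t→q is +23 — a constant shift. Every letter moves 23 places later in the alphabet, wrapping around z→a.
On flock: f+23=c, l+23=i, o+23=l, c+23=z, k+23=h.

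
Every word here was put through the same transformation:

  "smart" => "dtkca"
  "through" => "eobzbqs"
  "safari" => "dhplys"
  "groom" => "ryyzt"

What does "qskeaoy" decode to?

Shifts by position in smart: pos 0: s→d (+11), pos 1: m→t (+7), pos 2: a→k (+10), pos 3: r→c (+11), pos 4: t→a (+7) — repeating every 3. It's a Vigenère-style cipher with numeric key [11,7,10]: position i shifts by key[i mod 3].
Reversing it on qskeaoy: q−11=f, s−7=l, k−10=a, e−11=t, a−7=t, o−10=e, y−11=n.

flatten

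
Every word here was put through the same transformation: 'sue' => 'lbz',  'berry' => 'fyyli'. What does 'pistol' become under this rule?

svazpw

The output letters match the input read backwards, each shifted +7: sue reversed is eus. Read the word backwards and shift each letter +7.
On pistol: reverse → lotsip; then shift: l+7=s, o+7=v, t+7=a, s+7=z, i+7=p, p+7=w.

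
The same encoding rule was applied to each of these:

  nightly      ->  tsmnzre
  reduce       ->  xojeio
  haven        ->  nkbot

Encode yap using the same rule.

The shift depends on letter class: consonant n→t is +6, but vowel i→s is +10. Vowels shift forward by 10 and consonants shift forward by 6.
Applying it to yap: y(cons)+6=e, a(vowel)+10=k, p(cons)+6=v.

ekv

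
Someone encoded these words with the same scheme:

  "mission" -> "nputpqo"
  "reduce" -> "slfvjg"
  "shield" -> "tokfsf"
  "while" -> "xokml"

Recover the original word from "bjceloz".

academy

Shifts by position in mission: pos 0: m→n (+1), pos 1: i→p (+7), pos 2: s→u (+2), pos 3: s→t (+1), pos 4: i→p (+7), pos 5: o→q (+2) — repeating every 3. A repeating key of period 3 is used — shifts +1, +7, +2 over and over.
Decoding bjceloz: b−1=a, j−7=c, c−2=a, e−1=d, l−7=e, o−2=m, z−1=y.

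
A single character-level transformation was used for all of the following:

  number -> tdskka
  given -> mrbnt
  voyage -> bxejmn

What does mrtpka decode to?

ginger

Shifts by position in number: pos 0: n→t (+6), pos 1: u→d (+9), pos 2: m→s (+6), pos 3: b→k (+9) — repeating every 2. It's a Vigenère-style cipher with numeric key [6,9]: position i shifts by key[i mod 2].
Reversing it on mrtpka: m−6=g, r−9=i, t−6=n, p−9=g, k−6=e, a−9=r.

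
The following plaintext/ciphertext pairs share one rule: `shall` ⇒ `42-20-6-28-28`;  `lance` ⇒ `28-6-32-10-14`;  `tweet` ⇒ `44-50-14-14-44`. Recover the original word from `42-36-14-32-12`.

spend

The formula is n = 2×(alphabet index, a=1) + 4.
Decoding 42-36-14-32-12: 42→(42−4)÷2=19=s, 36→(36−4)÷2=16=p, 14→(14−4)÷2=5=e, 32→(32−4)÷2=14=n, 12→(12−4)÷2=4=d.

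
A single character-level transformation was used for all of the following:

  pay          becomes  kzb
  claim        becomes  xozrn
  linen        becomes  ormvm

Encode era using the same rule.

viz

Letters are reflected about the middle of the alphabet (position → 25−position): Atbash.
For era: e↔v, r↔i, a↔z.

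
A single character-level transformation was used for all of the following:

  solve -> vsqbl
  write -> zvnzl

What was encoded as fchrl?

cycle

Letter i (0-indexed) is shifted by i+3, so successive shifts are 3, 4, 5, ….
Decoding fchrl: f−3=c, c−4=y, h−5=c, r−6=l, l−7=e.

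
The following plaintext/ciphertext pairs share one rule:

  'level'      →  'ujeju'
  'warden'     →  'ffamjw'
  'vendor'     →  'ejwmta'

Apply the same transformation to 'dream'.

The shift depends on letter class: consonant l→u is +9, but vowel e→j is +5. The rule splits by letter class: vowels +5, consonants +9.
For dream: d(cons)+9=m, r(cons)+9=a, e(vowel)+5=j, a(vowel)+5=f, m(cons)+9=v.

majfv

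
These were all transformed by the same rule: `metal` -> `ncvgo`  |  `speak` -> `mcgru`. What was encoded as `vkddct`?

The output letters match the input read backwards, each shifted +2: metal reversed is latem. Two steps: reverse the string, then apply a Caesar shift of +2.
Undoing it on vkddct: shift back: v−2=t, k−2=i, d−2=b, d−2=b, c−2=a, t−2=r → tibbar; then reverse → rabbit.

rabbit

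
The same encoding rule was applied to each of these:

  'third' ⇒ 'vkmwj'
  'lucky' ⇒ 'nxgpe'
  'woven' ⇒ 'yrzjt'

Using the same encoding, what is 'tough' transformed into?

vryln

In third: t→v is +2, h→k is +3, i→m is +4, r→w is +5 — the shift increases by 1 each position. Letter i (0-indexed) is shifted by i+2, so successive shifts are 2, 3, 4, ….
For tough: t+2=v, o+3=r, u+4=y, g+5=l, h+6=n.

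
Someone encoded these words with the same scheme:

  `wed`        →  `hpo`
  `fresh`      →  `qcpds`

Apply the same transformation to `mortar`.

Compare letters: w→h is +11, e→p is +11, d→o is +11 — a constant shift. It's a constant shift of +11 (ROT11).
Applying it to mortar: m+11=x, o+11=z, r+11=c, t+11=e, a+11=l, r+11=c.

xzcelc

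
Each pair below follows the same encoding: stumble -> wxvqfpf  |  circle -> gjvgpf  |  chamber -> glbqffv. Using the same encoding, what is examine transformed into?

The shift depends on letter class: consonant s→w is +4, but vowel u→v is +1. Vowels shift forward by 1 and consonants shift forward by 4.
On examine: e(vowel)+1=f, x(cons)+4=b, a(vowel)+1=b, m(cons)+4=q, i(vowel)+1=j, n(cons)+4=r, e(vowel)+1=f.

fbbqjrf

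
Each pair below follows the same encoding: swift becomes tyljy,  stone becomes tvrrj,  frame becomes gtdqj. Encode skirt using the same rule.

In swift: s→t is +1, w→y is +2, i→l is +3, f→j is +4 — the shift increases by 1 each position. Each letter shifts forward by (position + 1), i.e. 1, 2, 3, … — the shift grows by one for each successive letter.
For skirt: s+1=t, k+2=m, i+3=l, r+4=v, t+5=y.

tmlvy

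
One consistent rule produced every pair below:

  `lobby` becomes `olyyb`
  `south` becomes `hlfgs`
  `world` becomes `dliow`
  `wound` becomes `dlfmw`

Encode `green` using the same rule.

tivvm

l(11)→o(14) and o(14)→l(11) fit y≡25x+25 (mod 26); the inverse of 25 mod 26 is 25. This is an affine cipher: with a=0,…,z=25, each position x becomes (25x+25) mod 26.
On green: g(6)→25·6+25≡19=t; r(17)→25·17+25≡8=i; e(4)→25·4+25≡21=v; e(4)→25·4+25≡21=v; n(13)→25·13+25≡12=m (all mod 26).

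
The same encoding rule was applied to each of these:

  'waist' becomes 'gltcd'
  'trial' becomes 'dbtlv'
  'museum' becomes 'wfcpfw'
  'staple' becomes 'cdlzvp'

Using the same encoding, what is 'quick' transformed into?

The shift depends on letter class: consonant w→g is +10, but vowel a→l is +11. Vowels shift forward by 11 and consonants shift forward by 10.
Applying it to quick: q(cons)+10=a, u(vowel)+11=f, i(vowel)+11=t, c(cons)+10=m, k(cons)+10=u.

aftmu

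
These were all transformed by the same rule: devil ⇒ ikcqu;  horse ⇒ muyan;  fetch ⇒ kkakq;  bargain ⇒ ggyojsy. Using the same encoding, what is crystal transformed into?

hxfackw

In devil: d→i is +5, e→k is +6, v→c is +7, i→q is +8 — the shift increases by 1 each position. The shift increases by 1 at each position, starting from +5: 5, 6, 7, ….
Applying it to crystal: c+5=h, r+6=x, y+7=f, s+8=a, t+9=c, a+10=k, l+11=w.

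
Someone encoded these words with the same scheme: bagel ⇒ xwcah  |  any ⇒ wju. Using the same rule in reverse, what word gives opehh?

Compare letters: b→x is +22, a→w is +22, g→c is +22 — a constant shift. Each letter is shifted forward by 22 in the alphabet (a Caesar shift of +22).
Decoding opehh: o−22=s, p−22=t, e−22=i, h−22=l, h−22=l.

still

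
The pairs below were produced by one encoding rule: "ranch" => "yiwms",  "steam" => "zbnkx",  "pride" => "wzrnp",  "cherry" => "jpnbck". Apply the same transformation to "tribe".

azrlp

In ranch: r→y is +7, a→i is +8, n→w is +9, c→m is +10 — the shift increases by 1 each position. Letter i (0-indexed) is shifted by i+7, so successive shifts are 7, 8, 9, ….
On tribe: t+7=a, r+8=z, i+9=r, b+10=l, e+11=p.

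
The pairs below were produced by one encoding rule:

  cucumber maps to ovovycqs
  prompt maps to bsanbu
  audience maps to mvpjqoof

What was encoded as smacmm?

global

A repeating key of period 2 is used — shifts +12, +1 over and over.
Reversing it on smacmm: s−12=g, m−1=l, a−12=o, c−1=b, m−12=a, m−1=l.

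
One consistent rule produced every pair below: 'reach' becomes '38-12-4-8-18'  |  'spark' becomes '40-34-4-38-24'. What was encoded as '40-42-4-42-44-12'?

statue

r(#18)→38 and e(#5)→12: differences scale by 2, so n = 2·pos + 2. The formula is n = 2×(alphabet index, a=1) + 2.
Undoing it on 40-42-4-42-44-12: 40→(40−2)÷2=19=s, 42→(42−2)÷2=20=t, 4→(4−2)÷2=1=a, 42→(42−2)÷2=20=t, 44→(44−2)÷2=21=u, 12→(12−2)÷2=5=e.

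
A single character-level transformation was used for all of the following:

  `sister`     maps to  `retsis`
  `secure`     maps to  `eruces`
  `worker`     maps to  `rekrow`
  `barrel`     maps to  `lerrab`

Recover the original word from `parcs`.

The output letters match the input read backwards: sister reversed is retsis. The word is simply reversed.
Decoding parcs: then reverse → scrap.

scrap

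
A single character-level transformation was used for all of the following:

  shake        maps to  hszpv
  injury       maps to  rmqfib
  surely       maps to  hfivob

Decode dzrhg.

Each pair mirrors across the alphabet (s↔h, h↔s, a↔z): positions sum to 25. Each letter is replaced by its mirror in the alphabet: a↔z, b↔y, c↔x, and so on (the Atbash cipher).
Decoding dzrhg: d↔w, z↔a, r↔i, h↔s, g↔t.

waist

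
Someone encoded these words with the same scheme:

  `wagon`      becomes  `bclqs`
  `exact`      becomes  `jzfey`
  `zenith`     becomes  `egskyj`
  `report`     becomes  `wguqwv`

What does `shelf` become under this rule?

The shifts repeat in a cycle of length 2: positions 0,1,… shift by +5, +2, then the pattern repeats.
For shelf: s+5=x, h+2=j, e+5=j, l+2=n, f+5=k.

xjjnk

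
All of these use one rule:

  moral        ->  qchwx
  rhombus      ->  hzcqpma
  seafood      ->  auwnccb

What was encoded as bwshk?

dairy

m(12)→q(16) and o(14)→c(2) fit y≡19x+22 (mod 26); the inverse of 19 mod 26 is 11. Each letter's alphabet position (a=0..z=25) is mapped through 19·x+22 mod 26 — an affine cipher.
Undoing it on bwshk: b(1)→11·(1−22)≡3=d; w(22)→11·(22−22)≡0=a; s(18)→11·(18−22)≡8=i; h(7)→11·(7−22)≡17=r; k(10)→11·(10−22)≡24=y (all mod 26).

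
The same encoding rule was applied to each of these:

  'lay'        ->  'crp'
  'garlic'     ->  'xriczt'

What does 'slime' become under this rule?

jczdv

Compare letters: l→c is +17, a→r is +17, y→p is +17 — a constant shift. Every letter moves 17 places later in the alphabet, wrapping around z→a.
Applying it to slime: s+17=j, l+17=c, i+17=z, m+17=d, e+17=v.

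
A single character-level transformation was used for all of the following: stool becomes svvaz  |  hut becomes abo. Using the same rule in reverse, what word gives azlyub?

unrest

The output letters match the input read backwards, each shifted +7: stool reversed is loots. Read the word backwards and shift each letter +7.
Undoing it on azlyub: shift back: a−7=t, z−7=s, l−7=e, y−7=r, u−7=n, b−7=u → tsernu; then reverse → unrest.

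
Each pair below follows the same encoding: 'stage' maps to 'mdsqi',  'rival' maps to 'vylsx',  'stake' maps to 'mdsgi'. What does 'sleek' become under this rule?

s(18)→m(12) and t(19)→d(3) fit y≡17x+18 (mod 26); the inverse of 17 mod 26 is 23. This is an affine cipher: with a=0,…,z=25, each position x becomes (17x+18) mod 26.
Applying it to sleek: s(18)→17·18+18≡12=m; l(11)→17·11+18≡23=x; e(4)→17·4+18≡8=i; e(4)→17·4+18≡8=i; k(10)→17·10+18≡6=g (all mod 26).

mxiig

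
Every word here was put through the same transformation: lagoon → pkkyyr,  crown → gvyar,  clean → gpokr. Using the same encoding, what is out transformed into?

The shift depends on letter class: consonant l→p is +4, but vowel a→k is +10. Vowels shift forward by 10 and consonants shift forward by 4.
Applying it to out: o(vowel)+10=y, u(vowel)+10=e, t(cons)+4=x.

yex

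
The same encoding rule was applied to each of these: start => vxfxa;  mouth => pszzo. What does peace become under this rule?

Letter i (0-indexed) is shifted by i+3, so successive shifts are 3, 4, 5, ….
On peace: p+3=s, e+4=i, a+5=f, c+6=i, e+7=l.

sifil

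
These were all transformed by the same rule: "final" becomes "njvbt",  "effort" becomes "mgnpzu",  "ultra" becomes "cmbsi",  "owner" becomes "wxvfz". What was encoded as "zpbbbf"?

rotate

Shifts by position in final: pos 0: f→n (+8), pos 1: i→j (+1), pos 2: n→v (+8), pos 3: a→b (+1) — repeating every 2. A repeating key of period 2 is used — shifts +8, +1 over and over.
Reversing it on zpbbbf: z−8=r, p−1=o, b−8=t, b−1=a, b−8=t, f−1=e.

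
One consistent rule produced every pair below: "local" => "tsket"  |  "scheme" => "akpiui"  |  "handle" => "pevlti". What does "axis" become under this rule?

efma

Two shifts are in play — +4 for a/e/i/o/u, +8 for every other letter.
On axis: a(vowel)+4=e, x(cons)+8=f, i(vowel)+4=m, s(cons)+8=a.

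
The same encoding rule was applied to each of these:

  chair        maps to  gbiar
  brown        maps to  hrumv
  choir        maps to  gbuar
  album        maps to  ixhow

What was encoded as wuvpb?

month

c(2)→g(6) and h(7)→b(1) fit y≡25x+8 (mod 26); the inverse of 25 mod 26 is 25. Each letter's alphabet position (a=0..z=25) is mapped through 25·x+8 mod 26 — an affine cipher.
Decoding wuvpb: w(22)→25·(22−8)≡12=m; u(20)→25·(20−8)≡14=o; v(21)→25·(21−8)≡13=n; p(15)→25·(15−8)≡19=t; b(1)→25·(1−8)≡7=h (all mod 26).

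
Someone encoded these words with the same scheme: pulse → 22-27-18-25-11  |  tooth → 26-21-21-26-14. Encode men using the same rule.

19-11-20

Letters become their 1-based position plus 6 (so a→7, b→8, …).
For men: m=13→19, e=5→11, n=14→20.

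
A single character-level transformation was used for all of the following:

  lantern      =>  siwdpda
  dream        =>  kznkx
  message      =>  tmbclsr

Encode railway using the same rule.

In lantern: l→s is +7, a→i is +8, n→w is +9, t→d is +10 — the shift increases by 1 each position. Each letter shifts forward by (position + 7), i.e. 7, 8, 9, … — the shift grows by one for each successive letter.
For railway: r+7=y, a+8=i, i+9=r, l+10=v, w+11=h, a+12=m, y+13=l.

yirvhml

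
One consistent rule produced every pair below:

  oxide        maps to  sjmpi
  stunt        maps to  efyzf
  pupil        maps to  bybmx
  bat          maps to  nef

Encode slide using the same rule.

The rule splits by letter class: vowels +4, consonants +12.
Applying it to slide: s(cons)+12=e, l(cons)+12=x, i(vowel)+4=m, d(cons)+12=p, e(vowel)+4=i.

exmpi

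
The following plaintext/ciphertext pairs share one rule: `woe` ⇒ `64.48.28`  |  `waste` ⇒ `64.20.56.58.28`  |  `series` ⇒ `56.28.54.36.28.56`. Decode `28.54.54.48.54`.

w(#23)→64 and o(#15)→48: differences scale by 2, so n = 2·pos + 18. Each letter becomes 2×(its alphabet position, a=1..z=26) + 18.
Decoding 28.54.54.48.54: 28→(28−18)÷2=5=e, 54→(54−18)÷2=18=r, 54→(54−18)÷2=18=r, 48→(48−18)÷2=15=o, 54→(54−18)÷2=18=r.

error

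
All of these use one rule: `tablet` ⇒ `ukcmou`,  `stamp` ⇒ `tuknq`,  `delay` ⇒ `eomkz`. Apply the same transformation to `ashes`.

The shift depends on letter class: consonant t→u is +1, but vowel a→k is +10. The rule splits by letter class: vowels +10, consonants +1.
On ashes: a(vowel)+10=k, s(cons)+1=t, h(cons)+1=i, e(vowel)+10=o, s(cons)+1=t.

ktiot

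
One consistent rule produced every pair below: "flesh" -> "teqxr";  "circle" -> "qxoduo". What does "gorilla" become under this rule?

The output letters match the input read backwards, each shifted +12: flesh reversed is hself. Read the word backwards and shift each letter +12.
On gorilla: reverse → allirog; then shift: a+12=m, l+12=x, l+12=x, i+12=u, r+12=d, o+12=a, g+12=s.

mxxudas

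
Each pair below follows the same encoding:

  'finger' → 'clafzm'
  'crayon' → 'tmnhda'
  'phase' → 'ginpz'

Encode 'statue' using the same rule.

psnsvz

f(5)→c(2) and i(8)→l(11) fit y≡3x+13 (mod 26); the inverse of 3 mod 26 is 9. Each letter's alphabet position (a=0..z=25) is mapped through 3·x+13 mod 26 — an affine cipher.
Applying it to statue: s(18)→3·18+13≡15=p; t(19)→3·19+13≡18=s; a(0)→3·0+13≡13=n; t(19)→3·19+13≡18=s; u(20)→3·20+13≡21=v; e(4)→3·4+13≡25=z (all mod 26).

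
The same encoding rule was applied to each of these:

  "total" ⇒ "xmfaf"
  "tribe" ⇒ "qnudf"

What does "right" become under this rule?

ftsud

The output letters match the input read backwards, each shifted +12: total reversed is latot. The word is reversed, then every letter is shifted forward by 12.
On right: reverse → thgir; then shift: t+12=f, h+12=t, g+12=s, i+12=u, r+12=d.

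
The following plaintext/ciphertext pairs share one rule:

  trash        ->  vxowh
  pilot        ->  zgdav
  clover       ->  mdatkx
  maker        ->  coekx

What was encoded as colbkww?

madness

t(19)→v(21) and r(17)→x(23) fit y≡25x+14 (mod 26); the inverse of 25 mod 26 is 25. This is an affine cipher: with a=0,…,z=25, each position x becomes (25x+14) mod 26.
Reversing it on colbkww: c(2)→25·(2−14)≡12=m; o(14)→25·(14−14)≡0=a; l(11)→25·(11−14)≡3=d; b(1)→25·(1−14)≡13=n; k(10)→25·(10−14)≡4=e; w(22)→25·(22−14)≡18=s; w(22)→25·(22−14)≡18=s (all mod 26).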